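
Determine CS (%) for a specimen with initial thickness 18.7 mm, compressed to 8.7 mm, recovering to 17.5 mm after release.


CS = (t0 - recovered) / (t0 - ts) * 100
= (18.7 - 17.5) / (18.7 - 8.7) * 100
= 1.2 / 10.0 * 100
= 12.0%

12.0%


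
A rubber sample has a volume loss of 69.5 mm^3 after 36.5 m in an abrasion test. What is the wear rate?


Rate = volume_loss / distance
= 69.5 / 36.5
= 1.904 mm^3/m

1.904 mm^3/m


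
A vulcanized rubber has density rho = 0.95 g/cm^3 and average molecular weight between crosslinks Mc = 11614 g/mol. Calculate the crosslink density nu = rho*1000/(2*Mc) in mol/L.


nu = rho * 1000 / (2 * Mc)
nu = 0.95 * 1000 / (2 * 11614)
nu = 950.0 / 23228
nu = 0.0409 mol/L

0.0409 mol/L


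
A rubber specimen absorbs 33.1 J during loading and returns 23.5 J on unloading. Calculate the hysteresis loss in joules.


Hysteresis loss = loading - unloading
= 33.1 - 23.5
= 9.6 J

9.6 J


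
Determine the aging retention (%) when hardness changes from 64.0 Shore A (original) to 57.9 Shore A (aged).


Retention = aged / original * 100
= 57.9 / 64.0 * 100
= 90.5%

90.5%


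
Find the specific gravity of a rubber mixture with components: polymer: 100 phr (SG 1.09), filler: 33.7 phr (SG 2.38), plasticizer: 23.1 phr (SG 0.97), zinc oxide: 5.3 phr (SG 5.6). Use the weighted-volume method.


Sum of weights = 162.1
Volume contributions:
  polymer: 100/1.09 = 91.7431
  filler: 33.7/2.38 = 14.1597
  plasticizer: 23.1/0.97 = 23.8144
  zinc oxide: 5.3/5.6 = 0.9464
Sum of volumes = 130.6636
SG = 162.1 / 130.6636 = 1.241

SG = 1.241


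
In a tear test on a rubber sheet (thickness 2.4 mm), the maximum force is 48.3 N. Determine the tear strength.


Tear strength = force / thickness
= 48.3 / 2.4
= 20.12 N/mm

20.12 N/mm


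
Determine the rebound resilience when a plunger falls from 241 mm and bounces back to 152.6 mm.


Resilience = h_rebound / h_drop * 100
= 152.6 / 241 * 100
= 63.3%

63.3%


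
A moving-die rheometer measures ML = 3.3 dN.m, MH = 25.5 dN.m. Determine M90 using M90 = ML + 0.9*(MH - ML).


M90 = ML + 0.9 * (MH - ML)
M90 = 3.3 + 0.9 * (25.5 - 3.3)
M90 = 3.3 + 0.9 * 22.2
M90 = 23.28 dN.m

23.28 dN.m


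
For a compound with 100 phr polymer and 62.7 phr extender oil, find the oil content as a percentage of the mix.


Oil % = oil / (100 + oil) * 100
= 62.7 / (100 + 62.7) * 100
= 62.7 / 162.7 * 100
= 38.54%

38.54%


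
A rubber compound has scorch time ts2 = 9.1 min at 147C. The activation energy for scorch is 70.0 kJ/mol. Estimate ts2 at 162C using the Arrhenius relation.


Convert temperatures: T1 = 147 + 273.15 = 420.15 K, T2 = 162 + 273.15 = 435.15 K
ts2_new = 9.1 * exp(70000 / 8.314 * (1/435.15 - 1/420.15))
1/T2 - 1/T1 = -8.2044e-05
ts2_new = 4.56 min

4.56 min


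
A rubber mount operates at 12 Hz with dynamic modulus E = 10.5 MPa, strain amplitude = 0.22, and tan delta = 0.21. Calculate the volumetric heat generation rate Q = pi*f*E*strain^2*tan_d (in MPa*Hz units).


Q = pi * f * E * strain^2 * tan_d
= pi * 12 * 10.5 * 0.22^2 * 0.21
= pi * 12 * 10.5 * 0.0484 * 0.21
= 4.0233

Q = 4.0233


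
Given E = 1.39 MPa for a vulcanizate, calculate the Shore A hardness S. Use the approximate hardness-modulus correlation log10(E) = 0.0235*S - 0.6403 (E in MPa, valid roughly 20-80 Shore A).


log10(E) = 0.0235*S - 0.6403  =>  S = (log10(E) + 0.6403) / 0.0235
log10(1.39) = 0.143015
S = (0.143015 + 0.6403) / 0.0235 = 0.783315 / 0.0235
S = 33.3

Shore A = 33.3


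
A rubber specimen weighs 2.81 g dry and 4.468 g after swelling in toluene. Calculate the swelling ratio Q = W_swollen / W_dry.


Q = W_swollen / W_dry
Q = 4.468 / 2.81
Q = 1.59

Q = 1.59


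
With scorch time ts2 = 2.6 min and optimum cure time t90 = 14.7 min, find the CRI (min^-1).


CRI = 100 / (t90 - ts2)
= 100 / (14.7 - 2.6)
= 100 / 12.1
= 8.26 min^-1

8.26 min^-1


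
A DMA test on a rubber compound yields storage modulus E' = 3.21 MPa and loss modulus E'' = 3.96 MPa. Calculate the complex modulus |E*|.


|E*| = sqrt(E'^2 + E''^2)
= sqrt(3.21^2 + 3.96^2)
= sqrt(10.3041 + 15.6816)
= 5.098 MPa

5.098 MPa


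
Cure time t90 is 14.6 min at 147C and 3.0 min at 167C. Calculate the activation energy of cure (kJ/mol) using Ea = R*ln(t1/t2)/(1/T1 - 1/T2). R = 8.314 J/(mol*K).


T1 = 420.15 K, T2 = 440.15 K
1/T1 - 1/T2 = 1.0815e-04
ln(t1/t2) = ln(14.6/3.0) = 1.5824
Ea = 8.314 * 1.5824 / 1.0815e-04 = 121647.7019 J/mol
Ea = 121.65 kJ/mol

121.65 kJ/mol


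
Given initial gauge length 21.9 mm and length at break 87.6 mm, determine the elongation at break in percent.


Elongation = (Lf - L0) / L0 * 100
= (87.6 - 21.9) / 21.9 * 100
= 65.7 / 21.9 * 100
= 300.0%

300.0%


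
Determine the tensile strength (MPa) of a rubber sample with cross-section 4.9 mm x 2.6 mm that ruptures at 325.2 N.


Area = width * thickness = 4.9 * 2.6 = 12.74 mm^2
TS = force / area = 325.2 / 12.74 = 25.53 MPa

25.53 MPa


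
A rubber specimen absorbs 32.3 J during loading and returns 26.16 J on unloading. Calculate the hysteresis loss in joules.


Hysteresis loss = loading - unloading
= 32.3 - 26.16
= 6.14 J

6.14 J


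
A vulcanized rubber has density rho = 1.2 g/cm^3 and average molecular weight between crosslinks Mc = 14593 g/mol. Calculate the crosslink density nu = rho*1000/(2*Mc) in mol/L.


nu = rho * 1000 / (2 * Mc)
nu = 1.2 * 1000 / (2 * 14593)
nu = 1200.0 / 29186
nu = 0.0411 mol/L

0.0411 mol/L


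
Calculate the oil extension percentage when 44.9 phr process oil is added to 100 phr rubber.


Oil % = oil / (100 + oil) * 100
= 44.9 / (100 + 44.9) * 100
= 44.9 / 144.9 * 100
= 30.99%

30.99%


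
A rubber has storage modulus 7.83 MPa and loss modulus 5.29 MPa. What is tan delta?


tan delta = E'' / E'
= 5.29 / 7.83
= 0.6756

tan delta = 0.6756


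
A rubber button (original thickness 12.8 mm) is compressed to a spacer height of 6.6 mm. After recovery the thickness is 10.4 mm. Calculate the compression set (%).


CS = (t0 - recovered) / (t0 - ts) * 100
= (12.8 - 10.4) / (12.8 - 6.6) * 100
= 2.4 / 6.2 * 100
= 38.7%

38.7%


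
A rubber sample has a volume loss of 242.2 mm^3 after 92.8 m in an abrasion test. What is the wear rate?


Rate = volume_loss / distance
= 242.2 / 92.8
= 2.61 mm^3/m

2.61 mm^3/m


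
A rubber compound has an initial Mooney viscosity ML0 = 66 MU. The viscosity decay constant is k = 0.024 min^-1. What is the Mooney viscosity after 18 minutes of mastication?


ML = ML0 * exp(-k * t)
ML = 66 * exp(-0.024 * 18)
ML = 66 * 0.6492
ML = 42.85 MU

42.85 MU


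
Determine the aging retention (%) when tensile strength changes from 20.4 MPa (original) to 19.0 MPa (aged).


Retention = aged / original * 100
= 19.0 / 20.4 * 100
= 93.1%

93.1%


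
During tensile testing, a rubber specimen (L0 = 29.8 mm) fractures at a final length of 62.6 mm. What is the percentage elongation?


Elongation = (Lf - L0) / L0 * 100
= (62.6 - 29.8) / 29.8 * 100
= 32.8 / 29.8 * 100
= 110.1%

110.1%


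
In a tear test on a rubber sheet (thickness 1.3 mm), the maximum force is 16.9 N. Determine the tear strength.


Tear strength = force / thickness
= 16.9 / 1.3
= 13.0 N/mm

13.0 N/mm


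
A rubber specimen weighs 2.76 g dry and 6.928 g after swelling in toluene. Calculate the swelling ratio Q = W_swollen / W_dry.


Q = W_swollen / W_dry
Q = 6.928 / 2.76
Q = 2.51

Q = 2.51


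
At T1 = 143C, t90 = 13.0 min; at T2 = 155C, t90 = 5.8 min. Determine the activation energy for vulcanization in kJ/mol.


T1 = 416.15 K, T2 = 428.15 K
1/T1 - 1/T2 = 6.7350e-05
ln(t1/t2) = ln(13.0/5.8) = 0.8071
Ea = 8.314 * 0.8071 / 6.7350e-05 = 99631.6591 J/mol
Ea = 99.63 kJ/mol

99.63 kJ/mol


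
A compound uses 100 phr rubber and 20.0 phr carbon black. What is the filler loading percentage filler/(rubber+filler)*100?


Filler % = filler / (rubber + filler) * 100
= 20.0 / (100 + 20.0) * 100
= 20.0 / 120.0 * 100
= 16.67%

16.67%


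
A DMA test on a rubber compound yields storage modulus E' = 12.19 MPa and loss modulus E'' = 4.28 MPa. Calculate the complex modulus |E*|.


|E*| = sqrt(E'^2 + E''^2)
= sqrt(12.19^2 + 4.28^2)
= sqrt(148.5961 + 18.3184)
= 12.92 MPa

12.92 MPa


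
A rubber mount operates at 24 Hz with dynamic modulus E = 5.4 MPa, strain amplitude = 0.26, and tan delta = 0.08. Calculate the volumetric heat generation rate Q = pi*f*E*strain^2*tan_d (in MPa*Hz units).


Q = pi * f * E * strain^2 * tan_d
= pi * 24 * 5.4 * 0.26^2 * 0.08
= pi * 24 * 5.4 * 0.0676 * 0.08
= 2.2019

Q = 2.2019


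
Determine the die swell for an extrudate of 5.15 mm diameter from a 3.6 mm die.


Die swell ratio = D_extrudate / D_die
= 5.15 / 3.6
= 1.431

Die swell = 1.431


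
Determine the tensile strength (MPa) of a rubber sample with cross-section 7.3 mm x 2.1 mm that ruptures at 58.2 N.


Area = width * thickness = 7.3 * 2.1 = 15.33 mm^2
TS = force / area = 58.2 / 15.33 = 3.8 MPa

3.8 MPa


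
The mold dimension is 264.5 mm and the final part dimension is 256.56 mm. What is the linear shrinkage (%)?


Shrinkage = (mold - part) / mold * 100
= (264.5 - 256.56) / 264.5 * 100
= 7.94 / 264.5 * 100
= 3.0%

3.0%


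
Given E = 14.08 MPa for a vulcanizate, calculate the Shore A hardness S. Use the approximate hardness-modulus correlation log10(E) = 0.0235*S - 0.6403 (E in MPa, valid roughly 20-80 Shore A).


log10(E) = 0.0235*S - 0.6403  =>  S = (log10(E) + 0.6403) / 0.0235
log10(14.08) = 1.148603
S = (1.148603 + 0.6403) / 0.0235 = 1.788903 / 0.0235
S = 76.1

Shore A = 76.1


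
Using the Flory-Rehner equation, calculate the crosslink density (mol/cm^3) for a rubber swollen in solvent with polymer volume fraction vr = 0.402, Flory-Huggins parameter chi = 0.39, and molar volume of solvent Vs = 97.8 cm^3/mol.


ln(1 - vr) = ln(1 - 0.402) = -0.5142
Numerator = -((-0.5142) + 0.402 + 0.39 * 0.402^2) = 0.0491
Denominator = 97.8 * (0.402^(1/3) - 0.402/2) = 52.5218
nu = 0.0491 / 52.5218 = 9.3559e-04 mol/cm^3

9.3559e-04 mol/cm^3


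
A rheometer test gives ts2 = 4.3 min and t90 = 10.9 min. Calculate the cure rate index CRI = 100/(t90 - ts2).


CRI = 100 / (t90 - ts2)
= 100 / (10.9 - 4.3)
= 100 / 6.6
= 15.15 min^-1

15.15 min^-1


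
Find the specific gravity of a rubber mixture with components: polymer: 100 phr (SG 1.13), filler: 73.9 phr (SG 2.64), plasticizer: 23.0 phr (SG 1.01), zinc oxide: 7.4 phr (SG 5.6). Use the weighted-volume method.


Sum of weights = 204.3
Volume contributions:
  polymer: 100/1.13 = 88.4956
  filler: 73.9/2.64 = 27.9924
  plasticizer: 23.0/1.01 = 22.7723
  zinc oxide: 7.4/5.6 = 1.3214
Sum of volumes = 140.5817
SG = 204.3 / 140.5817 = 1.453

SG = 1.453


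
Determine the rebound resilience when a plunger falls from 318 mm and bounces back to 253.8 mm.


Resilience = h_rebound / h_drop * 100
= 253.8 / 318 * 100
= 79.8%

79.8%


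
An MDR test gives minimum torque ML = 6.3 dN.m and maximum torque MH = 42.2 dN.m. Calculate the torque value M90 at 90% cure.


M90 = ML + 0.9 * (MH - ML)
M90 = 6.3 + 0.9 * (42.2 - 6.3)
M90 = 6.3 + 0.9 * 35.9
M90 = 38.61 dN.m

38.61 dN.m


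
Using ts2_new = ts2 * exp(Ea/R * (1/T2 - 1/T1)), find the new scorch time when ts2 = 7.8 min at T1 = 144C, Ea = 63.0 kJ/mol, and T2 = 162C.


Convert temperatures: T1 = 144 + 273.15 = 417.15 K, T2 = 162 + 273.15 = 435.15 K
ts2_new = 7.8 * exp(63000 / 8.314 * (1/435.15 - 1/417.15))
1/T2 - 1/T1 = -9.9161e-05
ts2_new = 3.68 min

3.68 min


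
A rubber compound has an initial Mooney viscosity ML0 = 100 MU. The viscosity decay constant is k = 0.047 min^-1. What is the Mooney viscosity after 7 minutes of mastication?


ML = ML0 * exp(-k * t)
ML = 100 * exp(-0.047 * 7)
ML = 100 * 0.7196
ML = 71.96 MU

71.96 MU


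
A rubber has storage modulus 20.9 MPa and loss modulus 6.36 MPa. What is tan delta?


tan delta = E'' / E'
= 6.36 / 20.9
= 0.3043

tan delta = 0.3043


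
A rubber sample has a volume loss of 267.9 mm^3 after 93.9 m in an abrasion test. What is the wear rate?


Rate = volume_loss / distance
= 267.9 / 93.9
= 2.853 mm^3/m

2.853 mm^3/m


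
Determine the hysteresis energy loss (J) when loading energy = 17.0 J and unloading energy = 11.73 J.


Hysteresis loss = loading - unloading
= 17.0 - 11.73
= 5.27 J

5.27 J


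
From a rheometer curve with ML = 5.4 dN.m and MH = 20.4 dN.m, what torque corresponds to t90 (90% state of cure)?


M90 = ML + 0.9 * (MH - ML)
M90 = 5.4 + 0.9 * (20.4 - 5.4)
M90 = 5.4 + 0.9 * 15.0
M90 = 18.9 dN.m

18.9 dN.m


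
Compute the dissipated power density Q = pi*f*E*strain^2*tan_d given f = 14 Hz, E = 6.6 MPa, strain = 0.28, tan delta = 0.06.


Q = pi * f * E * strain^2 * tan_d
= pi * 14 * 6.6 * 0.28^2 * 0.06
= pi * 14 * 6.6 * 0.0784 * 0.06
= 1.3655

Q = 1.3655


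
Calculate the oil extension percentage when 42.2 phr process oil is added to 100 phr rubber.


Oil % = oil / (100 + oil) * 100
= 42.2 / (100 + 42.2) * 100
= 42.2 / 142.2 * 100
= 29.68%

29.68%


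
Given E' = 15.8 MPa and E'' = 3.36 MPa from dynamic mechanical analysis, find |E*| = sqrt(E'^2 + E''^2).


|E*| = sqrt(E'^2 + E''^2)
= sqrt(15.8^2 + 3.36^2)
= sqrt(249.6400 + 11.2896)
= 16.153 MPa

16.153 MPa


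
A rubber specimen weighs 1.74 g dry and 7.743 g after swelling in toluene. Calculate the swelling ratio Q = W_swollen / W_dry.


Q = W_swollen / W_dry
Q = 7.743 / 1.74
Q = 4.45

Q = 4.45


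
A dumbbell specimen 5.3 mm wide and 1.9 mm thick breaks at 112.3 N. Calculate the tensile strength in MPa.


Area = width * thickness = 5.3 * 1.9 = 10.07 mm^2
TS = force / area = 112.3 / 10.07 = 11.15 MPa

11.15 MPa


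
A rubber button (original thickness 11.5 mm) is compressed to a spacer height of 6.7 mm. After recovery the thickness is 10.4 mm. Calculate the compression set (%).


CS = (t0 - recovered) / (t0 - ts) * 100
= (11.5 - 10.4) / (11.5 - 6.7) * 100
= 1.1 / 4.8 * 100
= 22.9%

22.9%


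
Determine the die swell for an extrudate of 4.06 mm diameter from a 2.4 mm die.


Die swell ratio = D_extrudate / D_die
= 4.06 / 2.4
= 1.692

Die swell = 1.692


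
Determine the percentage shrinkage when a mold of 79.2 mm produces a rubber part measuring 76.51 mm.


Shrinkage = (mold - part) / mold * 100
= (79.2 - 76.51) / 79.2 * 100
= 2.69 / 79.2 * 100
= 3.4%

3.4%


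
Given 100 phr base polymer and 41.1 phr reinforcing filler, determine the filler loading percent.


Filler % = filler / (rubber + filler) * 100
= 41.1 / (100 + 41.1) * 100
= 41.1 / 141.1 * 100
= 29.13%

29.13%


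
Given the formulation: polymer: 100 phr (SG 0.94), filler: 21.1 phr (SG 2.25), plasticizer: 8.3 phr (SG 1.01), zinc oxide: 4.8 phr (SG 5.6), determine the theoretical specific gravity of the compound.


Sum of weights = 134.2
Volume contributions:
  polymer: 100/0.94 = 106.3830
  filler: 21.1/2.25 = 9.3778
  plasticizer: 8.3/1.01 = 8.2178
  zinc oxide: 4.8/5.6 = 0.8571
Sum of volumes = 124.8357
SG = 134.2 / 124.8357 = 1.075

SG = 1.075


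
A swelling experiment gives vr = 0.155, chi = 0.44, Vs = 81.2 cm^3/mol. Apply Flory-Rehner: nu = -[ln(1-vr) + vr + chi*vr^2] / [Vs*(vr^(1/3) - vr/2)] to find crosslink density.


ln(1 - vr) = ln(1 - 0.155) = -0.1684
Numerator = -((-0.1684) + 0.155 + 0.44 * 0.155^2) = 0.0028
Denominator = 81.2 * (0.155^(1/3) - 0.155/2) = 37.3251
nu = 0.0028 / 37.3251 = 7.6293e-05 mol/cm^3

7.6293e-05 mol/cm^3


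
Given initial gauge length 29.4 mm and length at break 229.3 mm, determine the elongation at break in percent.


Elongation = (Lf - L0) / L0 * 100
= (229.3 - 29.4) / 29.4 * 100
= 199.9 / 29.4 * 100
= 679.9%

679.9%


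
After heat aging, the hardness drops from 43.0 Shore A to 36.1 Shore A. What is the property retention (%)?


Retention = aged / original * 100
= 36.1 / 43.0 * 100
= 84.0%

84.0%


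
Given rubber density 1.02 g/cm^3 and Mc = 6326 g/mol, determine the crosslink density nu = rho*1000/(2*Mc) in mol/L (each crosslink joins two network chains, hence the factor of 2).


nu = rho * 1000 / (2 * Mc)
nu = 1.02 * 1000 / (2 * 6326)
nu = 1020.0 / 12652
nu = 0.0806 mol/L

0.0806 mol/L


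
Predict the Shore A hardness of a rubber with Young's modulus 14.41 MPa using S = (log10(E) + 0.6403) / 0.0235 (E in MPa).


log10(E) = 0.0235*S - 0.6403  =>  S = (log10(E) + 0.6403) / 0.0235
log10(14.41) = 1.158664
S = (1.158664 + 0.6403) / 0.0235 = 1.798964 / 0.0235
S = 76.6

Shore A = 76.6


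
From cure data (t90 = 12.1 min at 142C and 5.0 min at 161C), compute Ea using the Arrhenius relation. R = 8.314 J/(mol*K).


T1 = 415.15 K, T2 = 434.15 K
1/T1 - 1/T2 = 1.0542e-04
ln(t1/t2) = ln(12.1/5.0) = 0.8838
Ea = 8.314 * 0.8838 / 1.0542e-04 = 69701.0488 J/mol
Ea = 69.7 kJ/mol

69.7 kJ/mol


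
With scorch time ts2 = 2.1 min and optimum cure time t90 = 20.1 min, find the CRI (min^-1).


CRI = 100 / (t90 - ts2)
= 100 / (20.1 - 2.1)
= 100 / 18.0
= 5.56 min^-1

5.56 min^-1


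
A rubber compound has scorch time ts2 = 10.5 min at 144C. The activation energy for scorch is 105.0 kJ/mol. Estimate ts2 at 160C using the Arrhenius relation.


Convert temperatures: T1 = 144 + 273.15 = 417.15 K, T2 = 160 + 273.15 = 433.15 K
ts2_new = 10.5 * exp(105000 / 8.314 * (1/433.15 - 1/417.15))
1/T2 - 1/T1 = -8.8550e-05
ts2_new = 3.43 min

3.43 min


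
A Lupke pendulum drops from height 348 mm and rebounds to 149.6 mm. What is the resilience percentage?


Resilience = h_rebound / h_drop * 100
= 149.6 / 348 * 100
= 43.0%

43.0%


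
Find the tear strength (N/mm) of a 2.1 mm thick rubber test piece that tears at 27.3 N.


Tear strength = force / thickness
= 27.3 / 2.1
= 13.0 N/mm

13.0 N/mm


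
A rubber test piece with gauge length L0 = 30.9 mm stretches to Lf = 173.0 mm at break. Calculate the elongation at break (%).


Elongation = (Lf - L0) / L0 * 100
= (173.0 - 30.9) / 30.9 * 100
= 142.1 / 30.9 * 100
= 459.9%

459.9%


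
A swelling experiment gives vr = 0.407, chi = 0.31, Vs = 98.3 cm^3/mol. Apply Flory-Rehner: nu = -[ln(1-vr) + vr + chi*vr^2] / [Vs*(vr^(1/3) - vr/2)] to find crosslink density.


ln(1 - vr) = ln(1 - 0.407) = -0.5226
Numerator = -((-0.5226) + 0.407 + 0.31 * 0.407^2) = 0.0642
Denominator = 98.3 * (0.407^(1/3) - 0.407/2) = 52.8441
nu = 0.0642 / 52.8441 = 0.0012 mol/cm^3

0.0012 mol/cm^3


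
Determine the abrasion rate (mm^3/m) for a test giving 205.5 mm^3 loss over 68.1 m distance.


Rate = volume_loss / distance
= 205.5 / 68.1
= 3.018 mm^3/m

3.018 mm^3/m


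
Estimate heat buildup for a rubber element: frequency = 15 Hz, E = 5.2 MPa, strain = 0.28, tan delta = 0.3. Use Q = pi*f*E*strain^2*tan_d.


Q = pi * f * E * strain^2 * tan_d
= pi * 15 * 5.2 * 0.28^2 * 0.3
= pi * 15 * 5.2 * 0.0784 * 0.3
= 5.7634

Q = 5.7634


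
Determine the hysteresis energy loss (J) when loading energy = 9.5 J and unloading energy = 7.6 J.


Hysteresis loss = loading - unloading
= 9.5 - 7.6
= 1.9 J

1.9 J


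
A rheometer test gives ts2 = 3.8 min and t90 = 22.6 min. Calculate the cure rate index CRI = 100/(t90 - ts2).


CRI = 100 / (t90 - ts2)
= 100 / (22.6 - 3.8)
= 100 / 18.8
= 5.32 min^-1

5.32 min^-1


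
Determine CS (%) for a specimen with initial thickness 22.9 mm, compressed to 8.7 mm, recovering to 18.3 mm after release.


CS = (t0 - recovered) / (t0 - ts) * 100
= (22.9 - 18.3) / (22.9 - 8.7) * 100
= 4.6 / 14.2 * 100
= 32.4%

32.4%


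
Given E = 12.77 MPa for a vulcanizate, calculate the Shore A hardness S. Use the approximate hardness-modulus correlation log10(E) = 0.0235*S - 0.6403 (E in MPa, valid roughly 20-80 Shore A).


log10(E) = 0.0235*S - 0.6403  =>  S = (log10(E) + 0.6403) / 0.0235
log10(12.77) = 1.106191
S = (1.106191 + 0.6403) / 0.0235 = 1.746491 / 0.0235
S = 74.3

Shore A = 74.3


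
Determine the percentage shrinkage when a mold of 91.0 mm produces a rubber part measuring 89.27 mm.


Shrinkage = (mold - part) / mold * 100
= (91.0 - 89.27) / 91.0 * 100
= 1.73 / 91.0 * 100
= 1.9%

1.9%


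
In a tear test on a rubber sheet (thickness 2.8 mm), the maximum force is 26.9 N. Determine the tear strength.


Tear strength = force / thickness
= 26.9 / 2.8
= 9.61 N/mm

9.61 N/mm


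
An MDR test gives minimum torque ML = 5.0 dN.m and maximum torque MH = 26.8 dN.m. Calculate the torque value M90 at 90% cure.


M90 = ML + 0.9 * (MH - ML)
M90 = 5.0 + 0.9 * (26.8 - 5.0)
M90 = 5.0 + 0.9 * 21.8
M90 = 24.62 dN.m

24.62 dN.m


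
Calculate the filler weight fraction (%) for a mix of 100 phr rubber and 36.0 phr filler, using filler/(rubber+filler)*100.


Filler % = filler / (rubber + filler) * 100
= 36.0 / (100 + 36.0) * 100
= 36.0 / 136.0 * 100
= 26.47%

26.47%


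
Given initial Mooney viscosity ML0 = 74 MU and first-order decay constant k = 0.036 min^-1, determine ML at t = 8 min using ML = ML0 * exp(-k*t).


ML = ML0 * exp(-k * t)
ML = 74 * exp(-0.036 * 8)
ML = 74 * 0.7498
ML = 55.48 MU

55.48 MU


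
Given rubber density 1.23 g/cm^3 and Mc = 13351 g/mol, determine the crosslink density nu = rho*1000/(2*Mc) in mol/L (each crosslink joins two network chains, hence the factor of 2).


nu = rho * 1000 / (2 * Mc)
nu = 1.23 * 1000 / (2 * 13351)
nu = 1230.0 / 26702
nu = 0.0461 mol/L

0.0461 mol/L


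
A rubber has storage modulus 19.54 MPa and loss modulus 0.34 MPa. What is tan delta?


tan delta = E'' / E'
= 0.34 / 19.54
= 0.0174

tan delta = 0.0174


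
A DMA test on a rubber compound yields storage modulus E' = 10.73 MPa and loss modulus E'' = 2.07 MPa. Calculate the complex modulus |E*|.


|E*| = sqrt(E'^2 + E''^2)
= sqrt(10.73^2 + 2.07^2)
= sqrt(115.1329 + 4.2849)
= 10.928 MPa

10.928 MPa


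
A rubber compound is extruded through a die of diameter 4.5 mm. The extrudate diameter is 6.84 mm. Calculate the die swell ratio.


Die swell ratio = D_extrudate / D_die
= 6.84 / 4.5
= 1.52

Die swell = 1.52


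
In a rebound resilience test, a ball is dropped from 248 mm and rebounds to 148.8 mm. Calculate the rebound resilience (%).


Resilience = h_rebound / h_drop * 100
= 148.8 / 248 * 100
= 60.0%

60.0%


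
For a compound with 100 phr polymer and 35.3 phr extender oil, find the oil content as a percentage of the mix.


Oil % = oil / (100 + oil) * 100
= 35.3 / (100 + 35.3) * 100
= 35.3 / 135.3 * 100
= 26.09%

26.09%


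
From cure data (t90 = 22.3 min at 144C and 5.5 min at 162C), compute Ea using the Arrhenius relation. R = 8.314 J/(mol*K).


T1 = 417.15 K, T2 = 435.15 K
1/T1 - 1/T2 = 9.9161e-05
ln(t1/t2) = ln(22.3/5.5) = 1.3998
Ea = 8.314 * 1.3998 / 9.9161e-05 = 117367.1912 J/mol
Ea = 117.37 kJ/mol

117.37 kJ/mol


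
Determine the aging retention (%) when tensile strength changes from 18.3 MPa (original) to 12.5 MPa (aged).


Retention = aged / original * 100
= 12.5 / 18.3 * 100
= 68.3%

68.3%


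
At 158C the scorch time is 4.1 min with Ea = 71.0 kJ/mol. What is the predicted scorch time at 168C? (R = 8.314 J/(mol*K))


Convert temperatures: T1 = 158 + 273.15 = 431.15 K, T2 = 168 + 273.15 = 441.15 K
ts2_new = 4.1 * exp(71000 / 8.314 * (1/441.15 - 1/431.15))
1/T2 - 1/T1 = -5.2576e-05
ts2_new = 2.62 min

2.62 min


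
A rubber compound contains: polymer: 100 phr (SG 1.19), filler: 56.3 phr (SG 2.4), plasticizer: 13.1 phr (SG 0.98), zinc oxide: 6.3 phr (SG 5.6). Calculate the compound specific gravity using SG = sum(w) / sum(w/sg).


Sum of weights = 175.7
Volume contributions:
  polymer: 100/1.19 = 84.0336
  filler: 56.3/2.4 = 23.4583
  plasticizer: 13.1/0.98 = 13.3673
  zinc oxide: 6.3/5.6 = 1.1250
Sum of volumes = 121.9843
SG = 175.7 / 121.9843 = 1.44

SG = 1.44


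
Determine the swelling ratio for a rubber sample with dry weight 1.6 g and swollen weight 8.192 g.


Q = W_swollen / W_dry
Q = 8.192 / 1.6
Q = 5.12

Q = 5.12


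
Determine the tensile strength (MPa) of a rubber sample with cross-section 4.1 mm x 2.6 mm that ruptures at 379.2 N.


Area = width * thickness = 4.1 * 2.6 = 10.66 mm^2
TS = force / area = 379.2 / 10.66 = 35.57 MPa

35.57 MPa


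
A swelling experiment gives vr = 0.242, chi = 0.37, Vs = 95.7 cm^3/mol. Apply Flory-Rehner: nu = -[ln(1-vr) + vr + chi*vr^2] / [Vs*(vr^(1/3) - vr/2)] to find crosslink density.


ln(1 - vr) = ln(1 - 0.242) = -0.2771
Numerator = -((-0.2771) + 0.242 + 0.37 * 0.242^2) = 0.0134
Denominator = 95.7 * (0.242^(1/3) - 0.242/2) = 48.0575
nu = 0.0134 / 48.0575 = 2.7890e-04 mol/cm^3

2.7890e-04 mol/cm^3


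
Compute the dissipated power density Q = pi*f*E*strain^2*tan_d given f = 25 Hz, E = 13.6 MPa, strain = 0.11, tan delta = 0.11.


Q = pi * f * E * strain^2 * tan_d
= pi * 25 * 13.6 * 0.11^2 * 0.11
= pi * 25 * 13.6 * 0.0121 * 0.11
= 1.4217

Q = 1.4217


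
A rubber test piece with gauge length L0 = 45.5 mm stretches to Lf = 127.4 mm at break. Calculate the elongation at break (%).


Elongation = (Lf - L0) / L0 * 100
= (127.4 - 45.5) / 45.5 * 100
= 81.9 / 45.5 * 100
= 180.0%

180.0%


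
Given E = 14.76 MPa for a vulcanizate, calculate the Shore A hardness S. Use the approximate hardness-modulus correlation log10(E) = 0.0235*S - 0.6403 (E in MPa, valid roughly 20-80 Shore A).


log10(E) = 0.0235*S - 0.6403  =>  S = (log10(E) + 0.6403) / 0.0235
log10(14.76) = 1.169086
S = (1.169086 + 0.6403) / 0.0235 = 1.809386 / 0.0235
S = 77.0

Shore A = 77.0


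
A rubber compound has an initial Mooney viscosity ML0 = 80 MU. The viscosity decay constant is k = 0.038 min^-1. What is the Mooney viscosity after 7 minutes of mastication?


ML = ML0 * exp(-k * t)
ML = 80 * exp(-0.038 * 7)
ML = 80 * 0.7664
ML = 61.32 MU

61.32 MU


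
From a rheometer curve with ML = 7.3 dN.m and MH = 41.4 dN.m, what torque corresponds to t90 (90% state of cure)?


M90 = ML + 0.9 * (MH - ML)
M90 = 7.3 + 0.9 * (41.4 - 7.3)
M90 = 7.3 + 0.9 * 34.1
M90 = 37.99 dN.m

37.99 dN.m


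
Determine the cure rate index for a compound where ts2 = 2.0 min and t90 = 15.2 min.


CRI = 100 / (t90 - ts2)
= 100 / (15.2 - 2.0)
= 100 / 13.2
= 7.58 min^-1

7.58 min^-1


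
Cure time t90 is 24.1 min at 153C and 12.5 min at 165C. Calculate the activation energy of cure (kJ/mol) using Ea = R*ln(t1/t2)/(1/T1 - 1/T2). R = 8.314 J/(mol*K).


T1 = 426.15 K, T2 = 438.15 K
1/T1 - 1/T2 = 6.4268e-05
ln(t1/t2) = ln(24.1/12.5) = 0.6565
Ea = 8.314 * 0.6565 / 6.4268e-05 = 84925.4188 J/mol
Ea = 84.93 kJ/mol

84.93 kJ/mol


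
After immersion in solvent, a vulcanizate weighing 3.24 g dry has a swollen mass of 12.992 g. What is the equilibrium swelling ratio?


Q = W_swollen / W_dry
Q = 12.992 / 3.24
Q = 4.01

Q = 4.01


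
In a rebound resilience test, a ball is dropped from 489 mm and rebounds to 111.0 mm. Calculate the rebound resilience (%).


Resilience = h_rebound / h_drop * 100
= 111.0 / 489 * 100
= 22.7%

22.7%


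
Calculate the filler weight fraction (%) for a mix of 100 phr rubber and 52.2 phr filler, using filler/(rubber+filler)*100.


Filler % = filler / (rubber + filler) * 100
= 52.2 / (100 + 52.2) * 100
= 52.2 / 152.2 * 100
= 34.3%

34.3%


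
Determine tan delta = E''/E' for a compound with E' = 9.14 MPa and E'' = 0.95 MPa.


tan delta = E'' / E'
= 0.95 / 9.14
= 0.1039

tan delta = 0.1039


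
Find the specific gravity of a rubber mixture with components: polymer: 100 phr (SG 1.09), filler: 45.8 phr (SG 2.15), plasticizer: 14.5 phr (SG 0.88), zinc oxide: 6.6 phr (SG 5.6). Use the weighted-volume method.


Sum of weights = 166.9
Volume contributions:
  polymer: 100/1.09 = 91.7431
  filler: 45.8/2.15 = 21.3023
  plasticizer: 14.5/0.88 = 16.4773
  zinc oxide: 6.6/5.6 = 1.1786
Sum of volumes = 130.7013
SG = 166.9 / 130.7013 = 1.277

SG = 1.277


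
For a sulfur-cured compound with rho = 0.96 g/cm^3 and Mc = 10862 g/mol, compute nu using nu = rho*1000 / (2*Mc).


nu = rho * 1000 / (2 * Mc)
nu = 0.96 * 1000 / (2 * 10862)
nu = 960.0 / 21724
nu = 0.0442 mol/L

0.0442 mol/L


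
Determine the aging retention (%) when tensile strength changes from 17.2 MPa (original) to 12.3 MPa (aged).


Retention = aged / original * 100
= 12.3 / 17.2 * 100
= 71.5%

71.5%


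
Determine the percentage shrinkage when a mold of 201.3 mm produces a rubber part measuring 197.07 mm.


Shrinkage = (mold - part) / mold * 100
= (201.3 - 197.07) / 201.3 * 100
= 4.23 / 201.3 * 100
= 2.1%

2.1%


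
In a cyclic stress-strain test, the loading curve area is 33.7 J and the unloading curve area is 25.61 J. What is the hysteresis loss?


Hysteresis loss = loading - unloading
= 33.7 - 25.61
= 8.09 J

8.09 J


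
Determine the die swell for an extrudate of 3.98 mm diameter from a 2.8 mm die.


Die swell ratio = D_extrudate / D_die
= 3.98 / 2.8
= 1.421

Die swell = 1.421


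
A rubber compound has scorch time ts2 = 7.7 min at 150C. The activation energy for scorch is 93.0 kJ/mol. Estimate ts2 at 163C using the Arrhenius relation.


Convert temperatures: T1 = 150 + 273.15 = 423.15 K, T2 = 163 + 273.15 = 436.15 K
ts2_new = 7.7 * exp(93000 / 8.314 * (1/436.15 - 1/423.15))
1/T2 - 1/T1 = -7.0439e-05
ts2_new = 3.5 min

3.5 min


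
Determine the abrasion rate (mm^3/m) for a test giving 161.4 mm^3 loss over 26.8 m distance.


Rate = volume_loss / distance
= 161.4 / 26.8
= 6.022 mm^3/m

6.022 mm^3/m


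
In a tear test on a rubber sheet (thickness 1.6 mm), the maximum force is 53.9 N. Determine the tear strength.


Tear strength = force / thickness
= 53.9 / 1.6
= 33.69 N/mm

33.69 N/mm


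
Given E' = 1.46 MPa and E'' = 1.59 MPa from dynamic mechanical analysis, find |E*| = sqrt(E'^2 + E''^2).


|E*| = sqrt(E'^2 + E''^2)
= sqrt(1.46^2 + 1.59^2)
= sqrt(2.1316 + 2.5281)
= 2.159 MPa

2.159 MPa


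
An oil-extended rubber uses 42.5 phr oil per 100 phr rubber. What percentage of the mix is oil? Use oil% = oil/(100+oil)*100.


Oil % = oil / (100 + oil) * 100
= 42.5 / (100 + 42.5) * 100
= 42.5 / 142.5 * 100
= 29.82%

29.82%


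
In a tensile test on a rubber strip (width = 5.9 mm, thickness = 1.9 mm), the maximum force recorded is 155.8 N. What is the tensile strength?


Area = width * thickness = 5.9 * 1.9 = 11.21 mm^2
TS = force / area = 155.8 / 11.21 = 13.9 MPa

13.9 MPa


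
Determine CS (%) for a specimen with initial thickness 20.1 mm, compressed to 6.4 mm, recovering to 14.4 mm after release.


CS = (t0 - recovered) / (t0 - ts) * 100
= (20.1 - 14.4) / (20.1 - 6.4) * 100
= 5.7 / 13.7 * 100
= 41.6%

41.6%


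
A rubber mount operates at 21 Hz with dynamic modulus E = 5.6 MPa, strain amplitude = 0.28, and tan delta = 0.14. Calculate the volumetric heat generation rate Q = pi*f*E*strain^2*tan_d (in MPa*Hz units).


Q = pi * f * E * strain^2 * tan_d
= pi * 21 * 5.6 * 0.28^2 * 0.14
= pi * 21 * 5.6 * 0.0784 * 0.14
= 4.0551

Q = 4.0551


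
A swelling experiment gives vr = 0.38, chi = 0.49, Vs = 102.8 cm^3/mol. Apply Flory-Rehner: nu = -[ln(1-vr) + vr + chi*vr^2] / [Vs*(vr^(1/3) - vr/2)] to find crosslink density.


ln(1 - vr) = ln(1 - 0.38) = -0.4780
Numerator = -((-0.4780) + 0.38 + 0.49 * 0.38^2) = 0.0273
Denominator = 102.8 * (0.38^(1/3) - 0.38/2) = 54.9276
nu = 0.0273 / 54.9276 = 4.9665e-04 mol/cm^3

4.9665e-04 mol/cm^3


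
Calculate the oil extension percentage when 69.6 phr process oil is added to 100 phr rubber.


Oil % = oil / (100 + oil) * 100
= 69.6 / (100 + 69.6) * 100
= 69.6 / 169.6 * 100
= 41.04%

41.04%


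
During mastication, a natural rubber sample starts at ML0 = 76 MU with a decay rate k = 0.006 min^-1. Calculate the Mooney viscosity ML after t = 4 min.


ML = ML0 * exp(-k * t)
ML = 76 * exp(-0.006 * 4)
ML = 76 * 0.9763
ML = 74.2 MU

74.2 MU


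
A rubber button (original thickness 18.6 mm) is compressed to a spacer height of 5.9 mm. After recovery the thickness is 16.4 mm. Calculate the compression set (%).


CS = (t0 - recovered) / (t0 - ts) * 100
= (18.6 - 16.4) / (18.6 - 5.9) * 100
= 2.2 / 12.7 * 100
= 17.3%

17.3%


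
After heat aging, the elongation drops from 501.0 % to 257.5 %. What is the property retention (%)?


Retention = aged / original * 100
= 257.5 / 501.0 * 100
= 51.4%

51.4%


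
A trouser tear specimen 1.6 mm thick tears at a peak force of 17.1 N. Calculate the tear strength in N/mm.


Tear strength = force / thickness
= 17.1 / 1.6
= 10.69 N/mm

10.69 N/mm


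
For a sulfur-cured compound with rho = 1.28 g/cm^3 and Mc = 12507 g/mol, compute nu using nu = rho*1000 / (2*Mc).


nu = rho * 1000 / (2 * Mc)
nu = 1.28 * 1000 / (2 * 12507)
nu = 1280.0 / 25014
nu = 0.0512 mol/L

0.0512 mol/L


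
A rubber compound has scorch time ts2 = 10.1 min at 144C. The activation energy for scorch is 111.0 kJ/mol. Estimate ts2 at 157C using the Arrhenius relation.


Convert temperatures: T1 = 144 + 273.15 = 417.15 K, T2 = 157 + 273.15 = 430.15 K
ts2_new = 10.1 * exp(111000 / 8.314 * (1/430.15 - 1/417.15))
1/T2 - 1/T1 = -7.2449e-05
ts2_new = 3.84 min

3.84 min


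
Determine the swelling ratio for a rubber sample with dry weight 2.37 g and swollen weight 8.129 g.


Q = W_swollen / W_dry
Q = 8.129 / 2.37
Q = 3.43

Q = 3.43


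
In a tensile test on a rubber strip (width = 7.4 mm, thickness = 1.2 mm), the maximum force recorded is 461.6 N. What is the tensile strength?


Area = width * thickness = 7.4 * 1.2 = 8.88 mm^2
TS = force / area = 461.6 / 8.88 = 51.98 MPa

51.98 MPa


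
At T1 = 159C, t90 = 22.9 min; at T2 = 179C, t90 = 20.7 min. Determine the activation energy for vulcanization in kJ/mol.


T1 = 432.15 K, T2 = 452.15 K
1/T1 - 1/T2 = 1.0236e-04
ln(t1/t2) = ln(22.9/20.7) = 0.1010
Ea = 8.314 * 0.1010 / 1.0236e-04 = 8204.1247 J/mol
Ea = 8.2 kJ/mol

8.2 kJ/mol


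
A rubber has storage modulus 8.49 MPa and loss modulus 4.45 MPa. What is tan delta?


tan delta = E'' / E'
= 4.45 / 8.49
= 0.5241

tan delta = 0.5241


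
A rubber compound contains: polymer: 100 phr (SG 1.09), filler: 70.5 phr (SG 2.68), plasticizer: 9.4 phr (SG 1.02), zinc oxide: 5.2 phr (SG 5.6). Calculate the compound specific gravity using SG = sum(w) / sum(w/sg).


Sum of weights = 185.1
Volume contributions:
  polymer: 100/1.09 = 91.7431
  filler: 70.5/2.68 = 26.3060
  plasticizer: 9.4/1.02 = 9.2157
  zinc oxide: 5.2/5.6 = 0.9286
Sum of volumes = 128.1933
SG = 185.1 / 128.1933 = 1.444

SG = 1.444


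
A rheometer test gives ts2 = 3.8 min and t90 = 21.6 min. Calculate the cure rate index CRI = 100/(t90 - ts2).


CRI = 100 / (t90 - ts2)
= 100 / (21.6 - 3.8)
= 100 / 17.8
= 5.62 min^-1

5.62 min^-1


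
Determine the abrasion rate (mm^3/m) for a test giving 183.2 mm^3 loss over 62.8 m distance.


Rate = volume_loss / distance
= 183.2 / 62.8
= 2.917 mm^3/m

2.917 mm^3/m


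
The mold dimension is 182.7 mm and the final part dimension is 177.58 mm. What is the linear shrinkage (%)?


Shrinkage = (mold - part) / mold * 100
= (182.7 - 177.58) / 182.7 * 100
= 5.12 / 182.7 * 100
= 2.8%

2.8%


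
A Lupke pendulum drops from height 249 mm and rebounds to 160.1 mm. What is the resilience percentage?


Resilience = h_rebound / h_drop * 100
= 160.1 / 249 * 100
= 64.3%

64.3%


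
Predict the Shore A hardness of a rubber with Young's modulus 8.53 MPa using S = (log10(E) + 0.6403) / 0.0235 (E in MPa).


log10(E) = 0.0235*S - 0.6403  =>  S = (log10(E) + 0.6403) / 0.0235
log10(8.53) = 0.930949
S = (0.930949 + 0.6403) / 0.0235 = 1.571249 / 0.0235
S = 66.9

Shore A = 66.9


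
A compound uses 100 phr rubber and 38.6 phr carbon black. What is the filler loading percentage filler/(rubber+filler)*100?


Filler % = filler / (rubber + filler) * 100
= 38.6 / (100 + 38.6) * 100
= 38.6 / 138.6 * 100
= 27.85%

27.85%


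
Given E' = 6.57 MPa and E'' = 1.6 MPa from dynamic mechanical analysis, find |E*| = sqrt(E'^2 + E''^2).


|E*| = sqrt(E'^2 + E''^2)
= sqrt(6.57^2 + 1.6^2)
= sqrt(43.1649 + 2.5600)
= 6.762 MPa

6.762 MPa


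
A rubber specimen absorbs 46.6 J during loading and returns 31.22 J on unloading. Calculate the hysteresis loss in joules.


Hysteresis loss = loading - unloading
= 46.6 - 31.22
= 15.38 J

15.38 J


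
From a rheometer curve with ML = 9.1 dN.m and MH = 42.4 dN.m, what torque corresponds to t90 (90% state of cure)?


M90 = ML + 0.9 * (MH - ML)
M90 = 9.1 + 0.9 * (42.4 - 9.1)
M90 = 9.1 + 0.9 * 33.3
M90 = 39.07 dN.m

39.07 dN.m


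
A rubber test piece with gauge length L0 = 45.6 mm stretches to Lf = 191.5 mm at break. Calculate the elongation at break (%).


Elongation = (Lf - L0) / L0 * 100
= (191.5 - 45.6) / 45.6 * 100
= 145.9 / 45.6 * 100
= 320.0%

320.0%


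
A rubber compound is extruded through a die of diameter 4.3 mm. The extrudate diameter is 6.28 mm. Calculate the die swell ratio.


Die swell ratio = D_extrudate / D_die
= 6.28 / 4.3
= 1.46

Die swell = 1.46


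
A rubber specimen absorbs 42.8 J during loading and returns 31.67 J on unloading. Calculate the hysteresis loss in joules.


Hysteresis loss = loading - unloading
= 42.8 - 31.67
= 11.13 J

11.13 J


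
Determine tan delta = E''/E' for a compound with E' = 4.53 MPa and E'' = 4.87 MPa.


tan delta = E'' / E'
= 4.87 / 4.53
= 1.0751

tan delta = 1.0751


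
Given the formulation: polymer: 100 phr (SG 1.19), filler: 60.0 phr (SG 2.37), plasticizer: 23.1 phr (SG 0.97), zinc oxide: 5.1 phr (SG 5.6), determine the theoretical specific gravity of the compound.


Sum of weights = 188.2
Volume contributions:
  polymer: 100/1.19 = 84.0336
  filler: 60.0/2.37 = 25.3165
  plasticizer: 23.1/0.97 = 23.8144
  zinc oxide: 5.1/5.6 = 0.9107
Sum of volumes = 134.0752
SG = 188.2 / 134.0752 = 1.404

SG = 1.404


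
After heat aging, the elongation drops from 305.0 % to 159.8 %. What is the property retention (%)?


Retention = aged / original * 100
= 159.8 / 305.0 * 100
= 52.4%

52.4%


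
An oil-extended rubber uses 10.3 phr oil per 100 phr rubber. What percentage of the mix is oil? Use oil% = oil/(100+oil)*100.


Oil % = oil / (100 + oil) * 100
= 10.3 / (100 + 10.3) * 100
= 10.3 / 110.3 * 100
= 9.34%

9.34%


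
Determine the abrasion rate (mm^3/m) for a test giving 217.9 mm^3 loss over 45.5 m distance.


Rate = volume_loss / distance
= 217.9 / 45.5
= 4.789 mm^3/m

4.789 mm^3/m


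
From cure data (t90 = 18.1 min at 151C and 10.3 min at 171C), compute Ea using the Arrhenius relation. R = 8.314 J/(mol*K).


T1 = 424.15 K, T2 = 444.15 K
1/T1 - 1/T2 = 1.0616e-04
ln(t1/t2) = ln(18.1/10.3) = 0.5638
Ea = 8.314 * 0.5638 / 1.0616e-04 = 44149.8891 J/mol
Ea = 44.15 kJ/mol

44.15 kJ/mol


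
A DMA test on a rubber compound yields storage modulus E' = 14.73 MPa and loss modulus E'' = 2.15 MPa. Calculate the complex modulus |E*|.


|E*| = sqrt(E'^2 + E''^2)
= sqrt(14.73^2 + 2.15^2)
= sqrt(216.9729 + 4.6225)
= 14.886 MPa

14.886 MPa


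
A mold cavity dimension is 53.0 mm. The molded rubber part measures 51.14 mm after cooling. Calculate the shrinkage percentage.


Shrinkage = (mold - part) / mold * 100
= (53.0 - 51.14) / 53.0 * 100
= 1.86 / 53.0 * 100
= 3.51%

3.51%


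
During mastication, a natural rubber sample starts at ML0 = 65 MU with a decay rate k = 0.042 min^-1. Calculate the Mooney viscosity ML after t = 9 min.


ML = ML0 * exp(-k * t)
ML = 65 * exp(-0.042 * 9)
ML = 65 * 0.6852
ML = 44.54 MU

44.54 MU


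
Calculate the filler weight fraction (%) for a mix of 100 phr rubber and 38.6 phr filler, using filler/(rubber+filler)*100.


Filler % = filler / (rubber + filler) * 100
= 38.6 / (100 + 38.6) * 100
= 38.6 / 138.6 * 100
= 27.85%

27.85%


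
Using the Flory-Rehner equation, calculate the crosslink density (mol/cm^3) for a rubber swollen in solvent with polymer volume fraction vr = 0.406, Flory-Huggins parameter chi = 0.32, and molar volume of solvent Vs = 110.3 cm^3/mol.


ln(1 - vr) = ln(1 - 0.406) = -0.5209
Numerator = -((-0.5209) + 0.406 + 0.32 * 0.406^2) = 0.0621
Denominator = 110.3 * (0.406^(1/3) - 0.406/2) = 59.2832
nu = 0.0621 / 59.2832 = 0.0010 mol/cm^3

0.0010 mol/cm^3


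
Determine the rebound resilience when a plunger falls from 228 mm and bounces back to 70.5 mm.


Resilience = h_rebound / h_drop * 100
= 70.5 / 228 * 100
= 30.9%

30.9%
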